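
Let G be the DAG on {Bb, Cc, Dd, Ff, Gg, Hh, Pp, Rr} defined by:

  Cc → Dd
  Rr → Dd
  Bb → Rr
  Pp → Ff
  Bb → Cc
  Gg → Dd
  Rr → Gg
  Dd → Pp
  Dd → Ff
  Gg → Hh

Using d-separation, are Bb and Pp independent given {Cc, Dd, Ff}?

Yes

We examine all 6 paths between Bb and Pp:
Path 1: Bb → Cc → Dd → Ff ← Pp
  Cc is a chain here and Cc is conditioned on, so the path is blocked at Cc.
Path 2: Bb → Cc → Dd → Pp
  Cc is a chain here and Cc is conditioned on, so the path is blocked at Cc.
Path 3: Bb → Rr → Gg → Dd → Ff ← Pp
  Dd is a chain here and Dd is conditioned on, so the path is blocked at Dd.
Path 4: Bb → Rr → Gg → Dd → Pp
  Dd is a chain here and Dd is conditioned on, so the path is blocked at Dd.
Path 5: Bb → Rr → Dd → Ff ← Pp
  Dd is a chain here and Dd is conditioned on, so the path is blocked at Dd.
Path 6: Bb → Rr → Dd → Pp
  Dd is a chain here and Dd is conditioned on, so the path is blocked at Dd.
All paths are blocked; Bb ⊥ Pp | {Cc, Dd, Ff} holds.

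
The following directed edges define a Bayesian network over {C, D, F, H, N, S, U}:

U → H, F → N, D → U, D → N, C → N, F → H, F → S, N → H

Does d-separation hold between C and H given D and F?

No

We examine all 3 paths between C and H:
Path 1: C → N ← F → H
  N is a collider here and neither N nor any of its descendants is conditioned on, so the collider stays closed — the path is blocked at N.
Path 2: C → N → H
  N is a chain and N is not conditioned on — no node blocks this path, so it is active.
Path 3: C → N ← D → U → H
  N is a collider here and neither N nor any of its descendants is conditioned on, so the collider stays closed — the path is blocked at N.
At least one path is unblocked, so d-separation fails.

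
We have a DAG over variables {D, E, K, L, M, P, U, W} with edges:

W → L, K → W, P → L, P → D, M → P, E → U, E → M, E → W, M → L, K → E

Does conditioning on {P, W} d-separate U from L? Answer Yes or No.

4 paths connect U and L; each must be blocked for d-separation to hold:
Path 1: U ← E ← K → W → L
  W is a chain here and W is conditioned on, so the path is blocked at W.
Path 2: U ← E → W → L
  W is a chain here and W is conditioned on, so the path is blocked at W.
Path 3: U ← E → M → L
  E is a fork and E is not conditioned on; M is a chain and M is not conditioned on — no node blocks this path, so it is active.
Path 4: U ← E → M → P → L
  P is a chain here and P is conditioned on, so the path is blocked at P.
At least one path is unblocked, so d-separation fails.

No — U and L are not d-separated given {P, W}.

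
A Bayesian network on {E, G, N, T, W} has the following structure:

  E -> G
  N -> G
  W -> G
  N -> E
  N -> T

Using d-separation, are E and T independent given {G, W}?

There are 2 undirected paths between E and T; checking each against the conditioning set {G, W}:
Path 1: E ← N → T
  N is a fork and N is not conditioned on — no node blocks this path, so it is active.
Path 2: E → G ← N → T
  G is a collider and G is conditioned on, which opens it; N is a fork and N is not conditioned on — no node blocks this path, so it is active.
Since the path E ← N → T is active, E and T are not d-separated given {G, W}.

No — E and T are not d-separated given {G, W}.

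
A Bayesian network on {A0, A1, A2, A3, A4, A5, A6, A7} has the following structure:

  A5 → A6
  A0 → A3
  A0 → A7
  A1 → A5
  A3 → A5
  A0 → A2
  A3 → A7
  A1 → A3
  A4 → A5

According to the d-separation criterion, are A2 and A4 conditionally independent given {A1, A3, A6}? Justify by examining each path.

Yes — A2 and A4 are d-separated given {A1, A3, A6}.

Enumerating the 4 paths from A2 to A4 and testing each for blocking by {A1, A3, A6}:
Path 1: A2 ← A0 → A3 ← A1 → A5 ← A4
  A1 is a fork here and A1 is conditioned on, so the path is blocked at A1.
Path 2: A2 ← A0 → A3 → A5 ← A4
  A3 is a chain here and A3 is conditioned on, so the path is blocked at A3.
Path 3: A2 ← A0 → A7 ← A3 ← A1 → A5 ← A4
  A7 is a collider here and neither A7 nor any of its descendants is conditioned on, so the collider stays closed — the path is blocked at A7.
Path 4: A2 ← A0 → A7 ← A3 → A5 ← A4
  A7 is a collider here and neither A7 nor any of its descendants is conditioned on, so the collider stays closed — the path is blocked at A7.
All paths are blocked; A2 ⊥ A4 | {A1, A3, A6} holds.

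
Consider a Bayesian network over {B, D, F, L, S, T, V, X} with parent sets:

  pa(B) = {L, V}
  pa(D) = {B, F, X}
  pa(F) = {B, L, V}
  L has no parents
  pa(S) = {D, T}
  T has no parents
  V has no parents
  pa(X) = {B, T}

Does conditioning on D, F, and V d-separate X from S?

We examine all 6 paths between X and S:
Path 1: X ← B ← L → F → D → S
  F is a chain here and F is conditioned on, so the path is blocked at F.
Path 2: X ← B ← V → F → D → S
  V is a fork here and V is conditioned on, so the path is blocked at V.
Path 3: X ← B → D → S
  D is a chain here and D is conditioned on, so the path is blocked at D.
Path 4: X ← B → F → D → S
  F is a chain here and F is conditioned on, so the path is blocked at F.
Path 5: X → D → S
  D is a chain here and D is conditioned on, so the path is blocked at D.
Path 6: X ← T → S
  T is a fork and T is not conditioned on — no node blocks this path, so it is active.
Since the path X ← T → S is active, X and S are not d-separated given {D, F, V}.

No — X and S are not d-separated given {D, F, V}.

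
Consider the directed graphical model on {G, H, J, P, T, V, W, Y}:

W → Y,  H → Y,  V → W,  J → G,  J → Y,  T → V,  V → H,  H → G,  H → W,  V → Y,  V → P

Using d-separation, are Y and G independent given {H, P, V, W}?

No

6 paths connect Y and G; each must be blocked for d-separation to hold:
  1. Y ← J → G — J:fork[open] ⇒ active
  2. Y ← V → H → G — V:fork[blocks]; H:chain[blocks] ⇒ blocked
  3. Y ← V → W ← H → G — V:fork[blocks]; W:collider[open]; H:fork[blocks] ⇒ blocked
  4. Y ← H → G — H:fork[blocks] ⇒ blocked
  5. Y ← W ← V → H → G — W:chain[blocks]; V:fork[blocks]; H:chain[blocks] ⇒ blocked
  6. Y ← W ← H → G — W:chain[blocks]; H:fork[blocks] ⇒ blocked
Since the path Y ← J → G is active, Y and G are not d-separated given {H, P, V, W}.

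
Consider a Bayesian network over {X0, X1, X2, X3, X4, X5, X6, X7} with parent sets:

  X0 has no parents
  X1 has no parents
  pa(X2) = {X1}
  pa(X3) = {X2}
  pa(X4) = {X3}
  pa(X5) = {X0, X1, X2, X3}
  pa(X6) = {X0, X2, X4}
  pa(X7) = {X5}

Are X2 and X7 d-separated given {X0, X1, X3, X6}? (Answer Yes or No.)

Enumerating the 6 paths from X2 to X7 and testing each for blocking by {X0, X1, X3, X6}:
Path 1: X2 → X5 → X7
  X5 is a chain and X5 is not conditioned on — no node blocks this path, so it is active.
Path 2: X2 ← X1 → X5 → X7
  X1 is a fork here and X1 is conditioned on, so the path is blocked at X1.
Path 3: X2 → X3 → X5 → X7
  X3 is a chain here and X3 is conditioned on, so the path is blocked at X3.
Path 4: X2 → X3 → X4 → X6 ← X0 → X5 → X7
  X3 is a chain here and X3 is conditioned on, so the path is blocked at X3.
Path 5: X2 → X6 ← X0 → X5 → X7
  X0 is a fork here and X0 is conditioned on, so the path is blocked at X0.
Path 6: X2 → X6 ← X4 ← X3 → X5 → X7
  X3 is a fork here and X3 is conditioned on, so the path is blocked at X3.
Since the path X2 → X5 → X7 is active, X2 and X7 are not d-separated given {X0, X1, X3, X6}.

No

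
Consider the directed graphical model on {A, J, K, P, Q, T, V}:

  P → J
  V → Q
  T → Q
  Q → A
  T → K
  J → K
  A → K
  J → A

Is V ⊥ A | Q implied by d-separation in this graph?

Enumerating the 3 paths from V to A and testing each for blocking by {Q}:
  1. V → Q ← T → K ← J → A — Q:collider[open]; T:fork[open]; K:collider[blocks]; J:fork[open] ⇒ blocked
  2. V → Q ← T → K ← A — Q:collider[open]; T:fork[open]; K:collider[blocks] ⇒ blocked
  3. V → Q → A — Q:chain[blocks] ⇒ blocked
Every path is blocked, so V and A are d-separated given {Q}.

Yes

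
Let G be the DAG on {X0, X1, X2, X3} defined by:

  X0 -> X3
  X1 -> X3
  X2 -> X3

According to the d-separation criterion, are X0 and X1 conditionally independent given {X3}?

The only undirected path from X0 to X1 is:
  1. X0 → X3 ← X1 — X3:collider[open] ⇒ active
At least one path is unblocked, so d-separation fails.

No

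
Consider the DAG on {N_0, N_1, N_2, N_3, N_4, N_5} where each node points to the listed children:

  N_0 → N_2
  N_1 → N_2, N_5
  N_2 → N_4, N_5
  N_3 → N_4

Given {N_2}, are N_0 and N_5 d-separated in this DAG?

No

2 paths connect N_0 and N_5; each must be blocked for d-separation to hold:
Path 1: N_0 → N_2 ← N_1 → N_5
  N_2 is a collider and N_2 is conditioned on, which opens it; N_1 is a fork and N_1 is not conditioned on — no node blocks this path, so it is active.
Path 2: N_0 → N_2 → N_5
  N_2 is a chain here and N_2 is conditioned on, so the path is blocked at N_2.
Since the path N_0 → N_2 ← N_1 → N_5 is active, N_0 and N_5 are not d-separated given {N_2}.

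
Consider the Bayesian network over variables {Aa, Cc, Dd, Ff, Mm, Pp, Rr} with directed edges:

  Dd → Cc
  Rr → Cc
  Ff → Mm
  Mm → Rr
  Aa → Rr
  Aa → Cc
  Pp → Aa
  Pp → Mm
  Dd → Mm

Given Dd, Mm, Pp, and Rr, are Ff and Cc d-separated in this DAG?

We examine all 5 paths between Ff and Cc:
Path 1: Ff → Mm ← Dd → Cc
  Dd is a fork here and Dd is conditioned on, so the path is blocked at Dd.
Path 2: Ff → Mm ← Pp → Aa → Cc
  Pp is a fork here and Pp is conditioned on, so the path is blocked at Pp.
Path 3: Ff → Mm ← Pp → Aa → Rr → Cc
  Pp is a fork here and Pp is conditioned on, so the path is blocked at Pp.
Path 4: Ff → Mm → Rr → Cc
  Mm is a chain here and Mm is conditioned on, so the path is blocked at Mm.
Path 5: Ff → Mm → Rr ← Aa → Cc
  Mm is a chain here and Mm is conditioned on, so the path is blocked at Mm.
All paths are blocked; Ff ⊥ Cc | {Dd, Mm, Pp, Rr} holds.

Yes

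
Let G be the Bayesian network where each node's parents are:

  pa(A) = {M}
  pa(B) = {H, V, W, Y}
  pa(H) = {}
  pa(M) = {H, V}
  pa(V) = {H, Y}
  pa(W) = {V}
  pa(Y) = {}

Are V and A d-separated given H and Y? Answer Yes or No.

No

5 paths connect V and A; each must be blocked for d-separation to hold:
Path 1: V → B ← H → M → A
  B is a collider here and neither B nor any of its descendants is conditioned on, so the collider stays closed — the path is blocked at B.
Path 2: V ← Y → B ← H → M → A
  Y is a fork here and Y is conditioned on, so the path is blocked at Y.
Path 3: V → M → A
  M is a chain and M is not conditioned on — no node blocks this path, so it is active.
Path 4: V ← H → M → A
  H is a fork here and H is conditioned on, so the path is blocked at H.
Path 5: V → W → B ← H → M → A
  B is a collider here and neither B nor any of its descendants is conditioned on, so the collider stays closed — the path is blocked at B.
Because an active path exists, V and A are not d-separated.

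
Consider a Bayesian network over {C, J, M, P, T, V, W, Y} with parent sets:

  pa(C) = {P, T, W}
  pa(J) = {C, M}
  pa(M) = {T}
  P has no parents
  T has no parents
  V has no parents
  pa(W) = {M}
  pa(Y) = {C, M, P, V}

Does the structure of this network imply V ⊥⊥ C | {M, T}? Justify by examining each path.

Yes

We examine all 5 paths between V and C:
Path 1: V → Y ← P → C
  Y is a collider here and neither Y nor any of its descendants is conditioned on, so the collider stays closed — the path is blocked at Y.
Path 2: V → Y ← C
  Y is a collider here and neither Y nor any of its descendants is conditioned on, so the collider stays closed — the path is blocked at Y.
Path 3: V → Y ← M ← T → C
  Y is a collider here and neither Y nor any of its descendants is conditioned on, so the collider stays closed — the path is blocked at Y.
Path 4: V → Y ← M → J ← C
  Y is a collider here and neither Y nor any of its descendants is conditioned on, so the collider stays closed — the path is blocked at Y.
Path 5: V → Y ← M → W → C
  Y is a collider here and neither Y nor any of its descendants is conditioned on, so the collider stays closed — the path is blocked at Y.
All paths are blocked; V ⊥ C | {M, T} holds.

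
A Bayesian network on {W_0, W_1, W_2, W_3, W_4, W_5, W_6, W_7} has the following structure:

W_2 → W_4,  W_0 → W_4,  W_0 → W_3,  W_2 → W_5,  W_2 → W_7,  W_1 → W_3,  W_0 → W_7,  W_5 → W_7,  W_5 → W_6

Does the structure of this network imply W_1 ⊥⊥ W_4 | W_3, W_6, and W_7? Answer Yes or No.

No — W_1 and W_4 are not d-separated given {W_3, W_6, W_7}.

Enumerating the 3 paths from W_1 to W_4 and testing each for blocking by {W_3, W_6, W_7}:
  1. W_1 → W_3 ← W_0 → W_7 ← W_2 → W_4 — W_3:collider[open]; W_0:fork[open]; W_7:collider[open]; W_2:fork[open] ⇒ active
  2. W_1 → W_3 ← W_0 → W_7 ← W_5 ← W_2 → W_4 — W_3:collider[open]; W_0:fork[open]; W_7:collider[open]; W_5:chain[open]; W_2:fork[open] ⇒ active
  3. W_1 → W_3 ← W_0 → W_4 — W_3:collider[open]; W_0:fork[open] ⇒ active
Because an active path exists, W_1 and W_4 are not d-separated.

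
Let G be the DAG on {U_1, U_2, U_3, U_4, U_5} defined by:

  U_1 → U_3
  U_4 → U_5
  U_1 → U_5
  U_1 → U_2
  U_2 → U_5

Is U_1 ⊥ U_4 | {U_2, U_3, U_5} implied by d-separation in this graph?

No

We examine all 2 paths between U_1 and U_4:
Path 1: U_1 → U_5 ← U_4
  U_5 is a collider and U_5 is conditioned on, which opens it — no node blocks this path, so it is active.
Path 2: U_1 → U_2 → U_5 ← U_4
  U_2 is a chain here and U_2 is conditioned on, so the path is blocked at U_2.
Since the path U_1 → U_5 ← U_4 is active, U_1 and U_4 are not d-separated given {U_2, U_3, U_5}.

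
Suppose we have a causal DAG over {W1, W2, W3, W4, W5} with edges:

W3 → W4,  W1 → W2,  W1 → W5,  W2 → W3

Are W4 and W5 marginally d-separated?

No

The only undirected path from W4 to W5 is:
Path 1: W4 ← W3 ← W2 ← W1 → W5
  W3 is a chain and W3 is not conditioned on; W2 is a chain and W2 is not conditioned on; W1 is a fork and W1 is not conditioned on — no node blocks this path, so it is active.
Because an active path exists, W4 and W5 are not d-separated.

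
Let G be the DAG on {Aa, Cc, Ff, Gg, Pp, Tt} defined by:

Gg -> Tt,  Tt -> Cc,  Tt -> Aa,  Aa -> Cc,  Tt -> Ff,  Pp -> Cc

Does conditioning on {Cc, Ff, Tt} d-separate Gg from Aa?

Yes

We examine all 2 paths between Gg and Aa:
Path 1: Gg → Tt → Aa
  Tt is a chain here and Tt is conditioned on, so the path is blocked at Tt.
Path 2: Gg → Tt → Cc ← Aa
  Tt is a chain here and Tt is conditioned on, so the path is blocked at Tt.
Every path is blocked, so Gg and Aa are d-separated given {Cc, Ff, Tt}.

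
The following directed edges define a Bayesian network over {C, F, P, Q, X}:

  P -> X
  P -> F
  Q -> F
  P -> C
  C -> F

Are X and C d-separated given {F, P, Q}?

Yes

2 paths connect X and C; each must be blocked for d-separation to hold:
Path 1: X ← P → F ← C
  P is a fork here and P is conditioned on, so the path is blocked at P.
Path 2: X ← P → C
  P is a fork here and P is conditioned on, so the path is blocked at P.
Since every path is blocked, d-separation holds.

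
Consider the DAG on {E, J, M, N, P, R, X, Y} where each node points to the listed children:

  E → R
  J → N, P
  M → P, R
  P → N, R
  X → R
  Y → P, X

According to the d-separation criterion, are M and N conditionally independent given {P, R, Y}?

No — M and N are not d-separated given {P, R, Y}.

There are 6 undirected paths between M and N; checking each against the conditioning set {P, R, Y}:
Path 1: M → R ← X ← Y → P → N
  Y is a fork here and Y is conditioned on, so the path is blocked at Y.
Path 2: M → R ← X ← Y → P ← J → N
  Y is a fork here and Y is conditioned on, so the path is blocked at Y.
Path 3: M → R ← P → N
  P is a fork here and P is conditioned on, so the path is blocked at P.
Path 4: M → R ← P ← J → N
  P is a chain here and P is conditioned on, so the path is blocked at P.
Path 5: M → P → N
  P is a chain here and P is conditioned on, so the path is blocked at P.
Path 6: M → P ← J → N
  P is a collider and P is conditioned on, which opens it; J is a fork and J is not conditioned on — no node blocks this path, so it is active.
Since the path M → P ← J → N is active, M and N are not d-separated given {P, R, Y}.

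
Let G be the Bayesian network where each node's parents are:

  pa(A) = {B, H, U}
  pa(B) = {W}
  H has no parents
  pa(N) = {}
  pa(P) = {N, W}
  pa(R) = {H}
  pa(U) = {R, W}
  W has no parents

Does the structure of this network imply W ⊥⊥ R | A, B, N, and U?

4 paths connect W and R; each must be blocked for d-separation to hold:
Path 1: W → U ← R
  U is a collider and U is conditioned on, which opens it — no node blocks this path, so it is active.
Path 2: W → U → A ← H → R
  U is a chain here and U is conditioned on, so the path is blocked at U.
Path 3: W → B → A ← H → R
  B is a chain here and B is conditioned on, so the path is blocked at B.
Path 4: W → B → A ← U ← R
  B is a chain here and B is conditioned on, so the path is blocked at B.
Since the path W → U ← R is active, W and R are not d-separated given {A, B, N, U}.

No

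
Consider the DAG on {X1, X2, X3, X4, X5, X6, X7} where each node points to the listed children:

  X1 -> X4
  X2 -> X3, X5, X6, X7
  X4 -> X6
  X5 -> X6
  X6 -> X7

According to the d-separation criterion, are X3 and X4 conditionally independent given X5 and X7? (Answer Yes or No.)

3 paths connect X3 and X4; each must be blocked for d-separation to hold:
Path 1: X3 ← X2 → X5 → X6 ← X4
  X5 is a chain here and X5 is conditioned on, so the path is blocked at X5.
Path 2: X3 ← X2 → X7 ← X6 ← X4
  X2 is a fork and X2 is not conditioned on; X7 is a collider and X7 is conditioned on, which opens it; X6 is a chain and X6 is not conditioned on — no node blocks this path, so it is active.
Path 3: X3 ← X2 → X6 ← X4
  X2 is a fork and X2 is not conditioned on; X6 is a collider and its descendant X7 is conditioned on, which opens it — no node blocks this path, so it is active.
Since the path X3 ← X2 → X7 ← X6 ← X4 is active, X3 and X4 are not d-separated given {X5, X7}.

No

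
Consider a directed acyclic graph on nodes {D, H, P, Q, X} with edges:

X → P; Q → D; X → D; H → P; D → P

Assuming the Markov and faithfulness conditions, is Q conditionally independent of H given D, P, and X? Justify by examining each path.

Yes — Q and H are d-separated given {D, P, X}.

There are 2 undirected paths between Q and H; checking each against the conditioning set {D, P, X}:
  1. Q → D ← X → P ← H — D:collider[open]; X:fork[blocks]; P:collider[open] ⇒ blocked
  2. Q → D → P ← H — D:chain[blocks]; P:collider[open] ⇒ blocked
Every path is blocked, so Q and H are d-separated given {D, P, X}.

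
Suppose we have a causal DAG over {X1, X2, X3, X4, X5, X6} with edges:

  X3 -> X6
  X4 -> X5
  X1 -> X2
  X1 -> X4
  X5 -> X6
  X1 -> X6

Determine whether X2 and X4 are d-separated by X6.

No

There are 2 undirected paths between X2 and X4; checking each against the conditioning set {X6}:
  1. X2 ← X1 → X4 — X1:fork[open] ⇒ active
  2. X2 ← X1 → X6 ← X5 ← X4 — X1:fork[open]; X6:collider[open]; X5:chain[open] ⇒ active
At least one path is unblocked, so d-separation fails.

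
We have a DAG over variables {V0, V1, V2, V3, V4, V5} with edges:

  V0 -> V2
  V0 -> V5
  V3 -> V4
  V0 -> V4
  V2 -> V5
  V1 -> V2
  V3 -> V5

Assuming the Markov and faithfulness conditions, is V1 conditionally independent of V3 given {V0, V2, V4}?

There are 4 undirected paths between V1 and V3; checking each against the conditioning set {V0, V2, V4}:
Path 1: V1 → V2 → V5 ← V0 → V4 ← V3
  V2 is a chain here and V2 is conditioned on, so the path is blocked at V2.
Path 2: V1 → V2 → V5 ← V3
  V2 is a chain here and V2 is conditioned on, so the path is blocked at V2.
Path 3: V1 → V2 ← V0 → V5 ← V3
  V0 is a fork here and V0 is conditioned on, so the path is blocked at V0.
Path 4: V1 → V2 ← V0 → V4 ← V3
  V0 is a fork here and V0 is conditioned on, so the path is blocked at V0.
All paths are blocked; V1 ⊥ V3 | {V0, V2, V4} holds.

Yes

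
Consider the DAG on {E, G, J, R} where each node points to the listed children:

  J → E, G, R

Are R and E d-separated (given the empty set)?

No — R and E are not d-separated given ∅.

The only undirected path from R to E is:
Path 1: R ← J → E
  J is a fork and J is not conditioned on — no node blocks this path, so it is active.
Because an active path exists, R and E are not d-separated.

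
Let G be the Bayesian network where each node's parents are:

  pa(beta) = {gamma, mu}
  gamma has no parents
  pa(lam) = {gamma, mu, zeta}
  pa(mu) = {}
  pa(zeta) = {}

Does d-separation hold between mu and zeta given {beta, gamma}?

Yes — mu and zeta are d-separated given {beta, gamma}.

2 paths connect mu and zeta; each must be blocked for d-separation to hold:
  1. mu → lam ← zeta — lam:collider[blocks] ⇒ blocked
  2. mu → beta ← gamma → lam ← zeta — beta:collider[open]; gamma:fork[blocks]; lam:collider[blocks] ⇒ blocked
All paths are blocked; mu ⊥ zeta | {beta, gamma} holds.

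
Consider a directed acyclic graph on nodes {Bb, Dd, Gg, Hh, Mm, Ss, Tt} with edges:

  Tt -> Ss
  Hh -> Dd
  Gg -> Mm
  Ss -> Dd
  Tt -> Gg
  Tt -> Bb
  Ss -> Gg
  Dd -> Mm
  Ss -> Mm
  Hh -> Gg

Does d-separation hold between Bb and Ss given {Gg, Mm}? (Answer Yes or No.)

There are 6 undirected paths between Bb and Ss; checking each against the conditioning set {Gg, Mm}:
  1. Bb ← Tt → Ss — Tt:fork[open] ⇒ active
  2. Bb ← Tt → Gg ← Ss — Tt:fork[open]; Gg:collider[open] ⇒ active
  3. Bb ← Tt → Gg → Mm ← Ss — Tt:fork[open]; Gg:chain[blocks]; Mm:collider[open] ⇒ blocked
  4. Bb ← Tt → Gg → Mm ← Dd ← Ss — Tt:fork[open]; Gg:chain[blocks]; Mm:collider[open]; Dd:chain[open] ⇒ blocked
  5. Bb ← Tt → Gg ← Hh → Dd ← Ss — Tt:fork[open]; Gg:collider[open]; Hh:fork[open]; Dd:collider[open] ⇒ active
  6. Bb ← Tt → Gg ← Hh → Dd → Mm ← Ss — Tt:fork[open]; Gg:collider[open]; Hh:fork[open]; Dd:chain[open]; Mm:collider[open] ⇒ active
Since the path Bb ← Tt → Ss is active, Bb and Ss are not d-separated given {Gg, Mm}.

No — Bb and Ss are not d-separated given {Gg, Mm}.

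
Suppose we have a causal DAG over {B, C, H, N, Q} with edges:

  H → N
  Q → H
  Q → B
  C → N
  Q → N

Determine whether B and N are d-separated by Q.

Yes — B and N are d-separated given {Q}.

We examine all 2 paths between B and N:
  1. B ← Q → N — Q:fork[blocks] ⇒ blocked
  2. B ← Q → H → N — Q:fork[blocks]; H:chain[open] ⇒ blocked
All paths are blocked; B ⊥ N | {Q} holds.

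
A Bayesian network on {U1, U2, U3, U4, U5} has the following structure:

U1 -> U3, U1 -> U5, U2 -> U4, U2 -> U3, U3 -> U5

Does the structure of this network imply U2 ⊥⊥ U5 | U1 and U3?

Yes

Enumerating the 2 paths from U2 to U5 and testing each for blocking by {U1, U3}:
Path 1: U2 → U3 → U5
  U3 is a chain here and U3 is conditioned on, so the path is blocked at U3.
Path 2: U2 → U3 ← U1 → U5
  U1 is a fork here and U1 is conditioned on, so the path is blocked at U1.
Every path is blocked, so U2 and U5 are d-separated given {U1, U3}.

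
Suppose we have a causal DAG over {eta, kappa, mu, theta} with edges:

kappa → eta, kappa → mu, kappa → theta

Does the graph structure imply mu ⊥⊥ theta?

No — mu and theta are not d-separated given ∅.

The only undirected path from mu to theta is:
Path 1: mu ← kappa → theta
  kappa is a fork and kappa is not conditioned on — no node blocks this path, so it is active.
At least one path is unblocked, so d-separation fails.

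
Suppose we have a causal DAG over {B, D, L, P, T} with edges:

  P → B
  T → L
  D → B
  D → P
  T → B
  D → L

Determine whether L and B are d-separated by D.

Enumerating the 3 paths from L to B and testing each for blocking by {D}:
Path 1: L ← T → B
  T is a fork and T is not conditioned on — no node blocks this path, so it is active.
Path 2: L ← D → P → B
  D is a fork here and D is conditioned on, so the path is blocked at D.
Path 3: L ← D → B
  D is a fork here and D is conditioned on, so the path is blocked at D.
Because an active path exists, L and B are not d-separated.

No — L and B are not d-separated given {D}.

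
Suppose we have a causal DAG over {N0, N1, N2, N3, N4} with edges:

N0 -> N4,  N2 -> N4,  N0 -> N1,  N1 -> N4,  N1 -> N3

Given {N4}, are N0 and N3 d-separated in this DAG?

2 paths connect N0 and N3; each must be blocked for d-separation to hold:
Path 1: N0 → N1 → N3
  N1 is a chain and N1 is not conditioned on — no node blocks this path, so it is active.
Path 2: N0 → N4 ← N1 → N3
  N4 is a collider and N4 is conditioned on, which opens it; N1 is a fork and N1 is not conditioned on — no node blocks this path, so it is active.
Because an active path exists, N0 and N3 are not d-separated.

No — N0 and N3 are not d-separated given {N4}.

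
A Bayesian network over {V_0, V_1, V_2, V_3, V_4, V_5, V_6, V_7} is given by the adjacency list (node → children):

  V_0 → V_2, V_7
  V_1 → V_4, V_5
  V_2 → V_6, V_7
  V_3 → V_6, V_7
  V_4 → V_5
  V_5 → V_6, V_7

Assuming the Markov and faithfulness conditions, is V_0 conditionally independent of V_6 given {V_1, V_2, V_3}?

Yes

6 paths connect V_0 and V_6; each must be blocked for d-separation to hold:
Path 1: V_0 → V_2 → V_7 ← V_3 → V_6
  V_2 is a chain here and V_2 is conditioned on, so the path is blocked at V_2.
Path 2: V_0 → V_2 → V_7 ← V_5 → V_6
  V_2 is a chain here and V_2 is conditioned on, so the path is blocked at V_2.
Path 3: V_0 → V_2 → V_6
  V_2 is a chain here and V_2 is conditioned on, so the path is blocked at V_2.
Path 4: V_0 → V_7 ← V_3 → V_6
  V_7 is a collider here and neither V_7 nor any of its descendants is conditioned on, so the collider stays closed — the path is blocked at V_7.
Path 5: V_0 → V_7 ← V_2 → V_6
  V_7 is a collider here and neither V_7 nor any of its descendants is conditioned on, so the collider stays closed — the path is blocked at V_7.
Path 6: V_0 → V_7 ← V_5 → V_6
  V_7 is a collider here and neither V_7 nor any of its descendants is conditioned on, so the collider stays closed — the path is blocked at V_7.
Every path is blocked, so V_0 and V_6 are d-separated given {V_1, V_2, V_3}.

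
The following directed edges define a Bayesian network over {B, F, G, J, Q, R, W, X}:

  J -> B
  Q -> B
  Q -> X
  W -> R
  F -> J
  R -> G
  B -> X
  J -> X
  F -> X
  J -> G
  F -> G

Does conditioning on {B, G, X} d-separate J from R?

There are 5 undirected paths between J and R; checking each against the conditioning set {B, G, X}:
Path 1: J ← F → G ← R
  F is a fork and F is not conditioned on; G is a collider and G is conditioned on, which opens it — no node blocks this path, so it is active.
Path 2: J → X ← F → G ← R
  X is a collider and X is conditioned on, which opens it; F is a fork and F is not conditioned on; G is a collider and G is conditioned on, which opens it — no node blocks this path, so it is active.
Path 3: J → B → X ← F → G ← R
  B is a chain here and B is conditioned on, so the path is blocked at B.
Path 4: J → B ← Q → X ← F → G ← R
  B is a collider and B is conditioned on, which opens it; Q is a fork and Q is not conditioned on; X is a collider and X is conditioned on, which opens it; F is a fork and F is not conditioned on; G is a collider and G is conditioned on, which opens it — no node blocks this path, so it is active.
Path 5: J → G ← R
  G is a collider and G is conditioned on, which opens it — no node blocks this path, so it is active.
Since the path J ← F → G ← R is active, J and R are not d-separated given {B, G, X}.

No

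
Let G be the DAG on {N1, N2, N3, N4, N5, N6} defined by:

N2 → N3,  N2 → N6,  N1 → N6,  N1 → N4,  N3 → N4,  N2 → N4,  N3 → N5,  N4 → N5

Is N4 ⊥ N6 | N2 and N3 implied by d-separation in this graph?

Enumerating the 4 paths from N4 to N6 and testing each for blocking by {N2, N3}:
  1. N4 ← N3 ← N2 → N6 — N3:chain[blocks]; N2:fork[blocks] ⇒ blocked
  2. N4 ← N2 → N6 — N2:fork[blocks] ⇒ blocked
  3. N4 → N5 ← N3 ← N2 → N6 — N5:collider[blocks]; N3:chain[blocks]; N2:fork[blocks] ⇒ blocked
  4. N4 ← N1 → N6 — N1:fork[open] ⇒ active
Since the path N4 ← N1 → N6 is active, N4 and N6 are not d-separated given {N2, N3}.

No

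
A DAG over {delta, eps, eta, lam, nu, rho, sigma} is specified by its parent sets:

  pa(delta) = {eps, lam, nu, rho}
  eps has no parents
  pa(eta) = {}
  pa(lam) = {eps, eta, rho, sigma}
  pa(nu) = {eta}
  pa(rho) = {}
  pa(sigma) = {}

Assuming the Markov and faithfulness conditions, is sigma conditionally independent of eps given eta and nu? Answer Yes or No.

Enumerating the 4 paths from sigma to eps and testing each for blocking by {eta, nu}:
Path 1: sigma → lam ← rho → delta ← eps
  lam is a collider here and neither lam nor any of its descendants is conditioned on, so the collider stays closed — the path is blocked at lam.
Path 2: sigma → lam ← eps
  lam is a collider here and neither lam nor any of its descendants is conditioned on, so the collider stays closed — the path is blocked at lam.
Path 3: sigma → lam → delta ← eps
  delta is a collider here and neither delta nor any of its descendants is conditioned on, so the collider stays closed — the path is blocked at delta.
Path 4: sigma → lam ← eta → nu → delta ← eps
  lam is a collider here and neither lam nor any of its descendants is conditioned on, so the collider stays closed — the path is blocked at lam.
All paths are blocked; sigma ⊥ eps | {eta, nu} holds.

Yes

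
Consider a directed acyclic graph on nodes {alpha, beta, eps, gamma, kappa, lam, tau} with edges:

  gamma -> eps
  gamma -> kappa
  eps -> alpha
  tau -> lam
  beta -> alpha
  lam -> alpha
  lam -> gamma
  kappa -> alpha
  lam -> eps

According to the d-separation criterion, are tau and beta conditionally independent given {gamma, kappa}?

Enumerating the 5 paths from tau to beta and testing each for blocking by {gamma, kappa}:
Path 1: tau → lam → eps → alpha ← beta
  alpha is a collider here and neither alpha nor any of its descendants is conditioned on, so the collider stays closed — the path is blocked at alpha.
Path 2: tau → lam → eps ← gamma → kappa → alpha ← beta
  eps is a collider here and neither eps nor any of its descendants is conditioned on, so the collider stays closed — the path is blocked at eps.
Path 3: tau → lam → alpha ← beta
  alpha is a collider here and neither alpha nor any of its descendants is conditioned on, so the collider stays closed — the path is blocked at alpha.
Path 4: tau → lam → gamma → eps → alpha ← beta
  gamma is a chain here and gamma is conditioned on, so the path is blocked at gamma.
Path 5: tau → lam → gamma → kappa → alpha ← beta
  gamma is a chain here and gamma is conditioned on, so the path is blocked at gamma.
All paths are blocked; tau ⊥ beta | {gamma, kappa} holds.

Yes — tau and beta are d-separated given {gamma, kappa}.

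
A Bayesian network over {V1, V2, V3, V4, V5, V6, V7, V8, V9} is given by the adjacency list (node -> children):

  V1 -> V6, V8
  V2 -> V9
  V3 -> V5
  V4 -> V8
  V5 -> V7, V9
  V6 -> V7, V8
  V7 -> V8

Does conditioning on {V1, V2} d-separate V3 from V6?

Yes — V3 and V6 are d-separated given {V1, V2}.

3 paths connect V3 and V6; each must be blocked for d-separation to hold:
  1. V3 → V5 → V7 → V8 ← V6 — V5:chain[open]; V7:chain[open]; V8:collider[blocks] ⇒ blocked
  2. V3 → V5 → V7 → V8 ← V1 → V6 — V5:chain[open]; V7:chain[open]; V8:collider[blocks]; V1:fork[blocks] ⇒ blocked
  3. V3 → V5 → V7 ← V6 — V5:chain[open]; V7:collider[blocks] ⇒ blocked
Since every path is blocked, d-separation holds.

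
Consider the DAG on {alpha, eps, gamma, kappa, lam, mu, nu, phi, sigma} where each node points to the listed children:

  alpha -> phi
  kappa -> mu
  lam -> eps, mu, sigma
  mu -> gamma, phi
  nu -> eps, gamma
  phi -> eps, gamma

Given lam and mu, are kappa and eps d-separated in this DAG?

We examine all 5 paths between kappa and eps:
Path 1: kappa → mu ← lam → eps
  lam is a fork here and lam is conditioned on, so the path is blocked at lam.
Path 2: kappa → mu → gamma ← phi → eps
  mu is a chain here and mu is conditioned on, so the path is blocked at mu.
Path 3: kappa → mu → gamma ← nu → eps
  mu is a chain here and mu is conditioned on, so the path is blocked at mu.
Path 4: kappa → mu → phi → eps
  mu is a chain here and mu is conditioned on, so the path is blocked at mu.
Path 5: kappa → mu → phi → gamma ← nu → eps
  mu is a chain here and mu is conditioned on, so the path is blocked at mu.
All paths are blocked; kappa ⊥ eps | {lam, mu} holds.

Yes — kappa and eps are d-separated given {lam, mu}.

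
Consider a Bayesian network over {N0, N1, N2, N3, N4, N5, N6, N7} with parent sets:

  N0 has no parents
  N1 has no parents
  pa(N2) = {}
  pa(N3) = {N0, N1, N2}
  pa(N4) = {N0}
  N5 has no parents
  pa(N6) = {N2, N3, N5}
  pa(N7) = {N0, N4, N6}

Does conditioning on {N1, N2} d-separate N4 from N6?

We examine all 6 paths between N4 and N6:
  1. N4 → N7 ← N0 → N3 ← N2 → N6 — N7:collider[blocks]; N0:fork[open]; N3:collider[blocks]; N2:fork[blocks] ⇒ blocked
  2. N4 → N7 ← N0 → N3 → N6 — N7:collider[blocks]; N0:fork[open]; N3:chain[open] ⇒ blocked
  3. N4 → N7 ← N6 — N7:collider[blocks] ⇒ blocked
  4. N4 ← N0 → N7 ← N6 — N0:fork[open]; N7:collider[blocks] ⇒ blocked
  5. N4 ← N0 → N3 ← N2 → N6 — N0:fork[open]; N3:collider[blocks]; N2:fork[blocks] ⇒ blocked
  6. N4 ← N0 → N3 → N6 — N0:fork[open]; N3:chain[open] ⇒ active
At least one path is unblocked, so d-separation fails.

No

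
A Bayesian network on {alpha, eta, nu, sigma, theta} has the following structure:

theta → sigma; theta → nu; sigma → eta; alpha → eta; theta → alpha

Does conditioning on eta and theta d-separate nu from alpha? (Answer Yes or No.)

Yes

We examine all 2 paths between nu and alpha:
  1. nu ← theta → alpha — theta:fork[blocks] ⇒ blocked
  2. nu ← theta → sigma → eta ← alpha — theta:fork[blocks]; sigma:chain[open]; eta:collider[open] ⇒ blocked
All paths are blocked; nu ⊥ alpha | {eta, theta} holds.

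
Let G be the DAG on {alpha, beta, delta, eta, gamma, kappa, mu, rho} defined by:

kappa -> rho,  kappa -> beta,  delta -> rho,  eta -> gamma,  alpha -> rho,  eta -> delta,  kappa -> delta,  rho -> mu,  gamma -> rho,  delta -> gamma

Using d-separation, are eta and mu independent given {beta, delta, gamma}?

No

6 paths connect eta and mu; each must be blocked for d-separation to hold:
Path 1: eta → gamma → rho → mu
  gamma is a chain here and gamma is conditioned on, so the path is blocked at gamma.
Path 2: eta → gamma ← delta → rho → mu
  delta is a fork here and delta is conditioned on, so the path is blocked at delta.
Path 3: eta → gamma ← delta ← kappa → rho → mu
  delta is a chain here and delta is conditioned on, so the path is blocked at delta.
Path 4: eta → delta → rho → mu
  delta is a chain here and delta is conditioned on, so the path is blocked at delta.
Path 5: eta → delta → gamma → rho → mu
  delta is a chain here and delta is conditioned on, so the path is blocked at delta.
Path 6: eta → delta ← kappa → rho → mu
  delta is a collider and delta is conditioned on, which opens it; kappa is a fork and kappa is not conditioned on; rho is a chain and rho is not conditioned on — no node blocks this path, so it is active.
Because an active path exists, eta and mu are not d-separated.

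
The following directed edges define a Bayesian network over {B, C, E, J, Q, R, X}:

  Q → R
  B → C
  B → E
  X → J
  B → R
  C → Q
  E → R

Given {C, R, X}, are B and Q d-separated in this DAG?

No — B and Q are not d-separated given {C, R, X}.

We examine all 3 paths between B and Q:
  1. B → C → Q — C:chain[blocks] ⇒ blocked
  2. B → R ← Q — R:collider[open] ⇒ active
  3. B → E → R ← Q — E:chain[open]; R:collider[open] ⇒ active
At least one path is unblocked, so d-separation fails.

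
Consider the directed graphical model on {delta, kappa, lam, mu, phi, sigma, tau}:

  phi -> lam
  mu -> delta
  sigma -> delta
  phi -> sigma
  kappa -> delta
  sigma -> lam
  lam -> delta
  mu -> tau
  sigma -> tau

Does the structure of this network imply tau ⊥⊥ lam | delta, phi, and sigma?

No

There are 6 undirected paths between tau and lam; checking each against the conditioning set {delta, phi, sigma}:
Path 1: tau ← mu → delta ← lam
  mu is a fork and mu is not conditioned on; delta is a collider and delta is conditioned on, which opens it — no node blocks this path, so it is active.
Path 2: tau ← mu → delta ← sigma → lam
  sigma is a fork here and sigma is conditioned on, so the path is blocked at sigma.
Path 3: tau ← mu → delta ← sigma ← phi → lam
  sigma is a chain here and sigma is conditioned on, so the path is blocked at sigma.
Path 4: tau ← sigma → lam
  sigma is a fork here and sigma is conditioned on, so the path is blocked at sigma.
Path 5: tau ← sigma ← phi → lam
  sigma is a chain here and sigma is conditioned on, so the path is blocked at sigma.
Path 6: tau ← sigma → delta ← lam
  sigma is a fork here and sigma is conditioned on, so the path is blocked at sigma.
At least one path is unblocked, so d-separation fails.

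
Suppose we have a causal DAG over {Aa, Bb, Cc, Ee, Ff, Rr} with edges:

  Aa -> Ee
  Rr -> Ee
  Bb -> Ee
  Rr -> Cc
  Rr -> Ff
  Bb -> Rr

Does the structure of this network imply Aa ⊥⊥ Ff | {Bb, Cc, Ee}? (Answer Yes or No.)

No

2 paths connect Aa and Ff; each must be blocked for d-separation to hold:
Path 1: Aa → Ee ← Rr → Ff
  Ee is a collider and Ee is conditioned on, which opens it; Rr is a fork and Rr is not conditioned on — no node blocks this path, so it is active.
Path 2: Aa → Ee ← Bb → Rr → Ff
  Bb is a fork here and Bb is conditioned on, so the path is blocked at Bb.
Because an active path exists, Aa and Ff are not d-separated.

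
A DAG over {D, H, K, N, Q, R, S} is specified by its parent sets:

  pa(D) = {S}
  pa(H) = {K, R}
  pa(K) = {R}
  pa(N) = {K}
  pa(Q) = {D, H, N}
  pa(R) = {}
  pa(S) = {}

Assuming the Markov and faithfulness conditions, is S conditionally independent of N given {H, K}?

We examine all 3 paths between S and N:
Path 1: S → D → Q ← H ← R → K → N
  Q is a collider here and neither Q nor any of its descendants is conditioned on, so the collider stays closed — the path is blocked at Q.
Path 2: S → D → Q ← H ← K → N
  Q is a collider here and neither Q nor any of its descendants is conditioned on, so the collider stays closed — the path is blocked at Q.
Path 3: S → D → Q ← N
  Q is a collider here and neither Q nor any of its descendants is conditioned on, so the collider stays closed — the path is blocked at Q.
All paths are blocked; S ⊥ N | {H, K} holds.

Yes — S and N are d-separated given {H, K}.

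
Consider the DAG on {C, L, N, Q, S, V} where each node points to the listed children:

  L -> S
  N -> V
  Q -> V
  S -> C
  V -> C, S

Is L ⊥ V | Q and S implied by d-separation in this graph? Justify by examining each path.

No — L and V are not d-separated given {Q, S}.

We examine all 2 paths between L and V:
Path 1: L → S ← V
  S is a collider and S is conditioned on, which opens it — no node blocks this path, so it is active.
Path 2: L → S → C ← V
  S is a chain here and S is conditioned on, so the path is blocked at S.
At least one path is unblocked, so d-separation fails.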